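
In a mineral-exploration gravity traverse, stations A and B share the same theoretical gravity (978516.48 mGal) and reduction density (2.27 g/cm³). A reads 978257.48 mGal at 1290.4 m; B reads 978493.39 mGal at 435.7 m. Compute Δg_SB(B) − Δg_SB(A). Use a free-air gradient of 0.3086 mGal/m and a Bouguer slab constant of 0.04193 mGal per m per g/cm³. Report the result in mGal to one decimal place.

Δg_SB(A) = 978257.48 − 978516.48 + 0.3086×1290.4 − 0.04193×2.27×1290.4 = 16.40 mGal
Δg_SB(B) = 978493.39 − 978516.48 + 0.3086×435.7 − 0.04193×2.27×435.7 = 69.90 mGal
Difference = 69.90 − (16.40) = 53.50 mGal

53.5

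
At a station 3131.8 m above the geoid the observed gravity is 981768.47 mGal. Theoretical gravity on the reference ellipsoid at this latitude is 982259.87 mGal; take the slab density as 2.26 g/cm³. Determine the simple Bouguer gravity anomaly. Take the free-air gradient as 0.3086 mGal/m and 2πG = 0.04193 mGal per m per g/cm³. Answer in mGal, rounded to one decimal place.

178.3

Free-air correction = 0.3086 × 3131.8 = 966.47 mGal
Free-air anomaly = 981768.47 − 982259.87 + (966.47) = 475.07 mGal
Bouguer slab correction = 0.04193 × 2.26 × 3131.8 = 296.78 mGal
Simple Bouguer anomaly = 475.07 − (296.78) = 178.29 mGal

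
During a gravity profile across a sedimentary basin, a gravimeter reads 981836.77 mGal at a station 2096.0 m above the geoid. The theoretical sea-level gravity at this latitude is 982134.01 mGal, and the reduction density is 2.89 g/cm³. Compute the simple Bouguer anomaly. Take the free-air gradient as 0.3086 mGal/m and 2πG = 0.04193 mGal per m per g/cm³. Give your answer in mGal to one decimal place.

Free-air correction = 0.3086 × 2096.0 = 646.83 mGal
Free-air anomaly = 981836.77 − 982134.01 + (646.83) = 349.59 mGal
Bouguer slab correction = 0.04193 × 2.89 × 2096.0 = 253.99 mGal
Simple Bouguer anomaly = 349.59 − (253.99) = 95.60 mGal

95.6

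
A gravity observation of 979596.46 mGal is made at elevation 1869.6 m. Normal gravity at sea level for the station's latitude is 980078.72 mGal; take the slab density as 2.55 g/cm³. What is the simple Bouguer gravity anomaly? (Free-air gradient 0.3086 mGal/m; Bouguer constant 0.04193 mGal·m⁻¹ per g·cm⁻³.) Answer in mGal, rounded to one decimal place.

Free-air correction = 0.3086 × 1869.6 = 576.96 mGal
Free-air anomaly = 979596.46 − 980078.72 + (576.96) = 94.70 mGal
Bouguer slab correction = 0.04193 × 2.55 × 1869.6 = 199.90 mGal
Simple Bouguer anomaly = 94.70 − (199.90) = -105.20 mGal

-105.2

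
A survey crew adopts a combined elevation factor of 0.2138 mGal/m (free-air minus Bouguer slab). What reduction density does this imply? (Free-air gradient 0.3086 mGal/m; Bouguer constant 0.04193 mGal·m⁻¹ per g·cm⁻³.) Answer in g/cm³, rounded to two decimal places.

0.2138 = 0.3086 − 0.04193 × ρ
ρ = (0.3086 − 0.2138) / 0.04193 = 2.26 g/cm³

2.26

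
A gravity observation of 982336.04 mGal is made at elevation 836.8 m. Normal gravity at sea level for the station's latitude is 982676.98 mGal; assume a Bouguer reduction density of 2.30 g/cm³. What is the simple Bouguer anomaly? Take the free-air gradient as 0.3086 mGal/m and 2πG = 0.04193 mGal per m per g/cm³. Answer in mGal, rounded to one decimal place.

Free-air correction = 0.3086 × 836.8 = 258.24 mGal
Free-air anomaly = 982336.04 − 982676.98 + (258.24) = -82.70 mGal
Bouguer slab correction = 0.04193 × 2.30 × 836.8 = 80.70 mGal
Simple Bouguer anomaly = -82.70 − (80.70) = -163.40 mGal

-163.4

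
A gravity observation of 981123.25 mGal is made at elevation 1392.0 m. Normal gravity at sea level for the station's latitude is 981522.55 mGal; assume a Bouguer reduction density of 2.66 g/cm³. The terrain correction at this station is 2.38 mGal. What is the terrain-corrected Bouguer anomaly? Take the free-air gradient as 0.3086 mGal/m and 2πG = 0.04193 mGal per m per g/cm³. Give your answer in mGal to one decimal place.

-122.6

Free-air correction = 0.3086 × 1392.0 = 429.57 mGal
Free-air anomaly = 981123.25 − 981522.55 + (429.57) = 30.27 mGal
Bouguer slab correction = 0.04193 × 2.66 × 1392.0 = 155.26 mGal
Simple Bouguer anomaly = 30.27 − (155.26) = -124.99 mGal
Complete Bouguer anomaly = -124.99 + 2.38 = -122.61 mGal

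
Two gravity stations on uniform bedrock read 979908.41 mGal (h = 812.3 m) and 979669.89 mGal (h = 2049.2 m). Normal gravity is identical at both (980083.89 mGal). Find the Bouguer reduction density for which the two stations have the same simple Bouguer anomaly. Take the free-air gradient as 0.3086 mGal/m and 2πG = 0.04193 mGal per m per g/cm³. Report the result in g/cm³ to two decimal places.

Δg_obs = 979669.89 − 979908.41 = -238.52 mGal over Δh = 2049.2 − 812.3 = 1236.9 m
Equal Bouguer anomalies ⇒ Δg_obs + (0.3086 − 0.04193ρ)·Δh = 0
0.3086 − 0.04193ρ = −Δg_obs/Δh = 0.19284
ρ = (0.3086 − 0.19284) / 0.04193 = 2.76 g/cm³

2.76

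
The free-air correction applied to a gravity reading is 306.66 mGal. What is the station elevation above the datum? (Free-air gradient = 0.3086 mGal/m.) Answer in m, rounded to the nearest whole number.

h = 306.66 / 0.3086 = 993.71 m

994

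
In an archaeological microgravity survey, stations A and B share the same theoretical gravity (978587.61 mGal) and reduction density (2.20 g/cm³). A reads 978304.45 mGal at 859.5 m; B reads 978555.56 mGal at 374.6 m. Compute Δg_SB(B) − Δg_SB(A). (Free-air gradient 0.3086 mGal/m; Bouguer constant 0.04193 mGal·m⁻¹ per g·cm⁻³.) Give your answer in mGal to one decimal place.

146.2

Δg_SB(A) = 978304.45 − 978587.61 + 0.3086×859.5 − 0.04193×2.20×859.5 = -97.20 mGal
Δg_SB(B) = 978555.56 − 978587.61 + 0.3086×374.6 − 0.04193×2.20×374.6 = 49.00 mGal
Difference = 49.00 − (-97.20) = 146.20 mGal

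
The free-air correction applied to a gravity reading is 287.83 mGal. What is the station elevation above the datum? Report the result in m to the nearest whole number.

933

h = 287.83 / 0.3086 = 932.70 m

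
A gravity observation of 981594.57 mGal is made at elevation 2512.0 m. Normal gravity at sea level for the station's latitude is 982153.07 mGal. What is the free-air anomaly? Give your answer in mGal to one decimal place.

216.7

Free-air correction = 0.3086 × 2512.0 = 775.20 mGal
Free-air anomaly = 981594.57 − 982153.07 + (775.20) = 216.70 mGal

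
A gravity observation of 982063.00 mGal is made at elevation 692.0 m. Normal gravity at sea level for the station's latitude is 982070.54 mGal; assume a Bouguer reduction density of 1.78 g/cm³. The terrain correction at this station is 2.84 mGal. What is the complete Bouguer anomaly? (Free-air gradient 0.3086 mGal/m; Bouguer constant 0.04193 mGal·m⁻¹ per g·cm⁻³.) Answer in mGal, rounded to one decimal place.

Free-air correction = 0.3086 × 692.0 = 213.55 mGal
Free-air anomaly = 982063.00 − 982070.54 + (213.55) = 206.01 mGal
Bouguer slab correction = 0.04193 × 1.78 × 692.0 = 51.65 mGal
Simple Bouguer anomaly = 206.01 − (51.65) = 154.36 mGal
Complete Bouguer anomaly = 154.36 + 2.84 = 157.20 mGal

157.2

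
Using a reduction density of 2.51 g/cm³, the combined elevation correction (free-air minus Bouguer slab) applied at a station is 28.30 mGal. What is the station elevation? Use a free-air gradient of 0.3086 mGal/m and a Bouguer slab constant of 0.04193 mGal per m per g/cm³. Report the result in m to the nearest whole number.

Combined gradient = 0.3086 − 0.04193 × 2.51 = 0.2033557 mGal/m
h = 28.30 / 0.2033557 = 139.17 m

139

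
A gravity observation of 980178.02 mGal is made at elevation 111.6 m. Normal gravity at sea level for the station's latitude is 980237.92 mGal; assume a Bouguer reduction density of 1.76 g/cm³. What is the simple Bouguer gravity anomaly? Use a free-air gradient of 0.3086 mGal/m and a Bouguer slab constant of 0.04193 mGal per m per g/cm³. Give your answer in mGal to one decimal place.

-33.7

Free-air correction = 0.3086 × 111.6 = 34.44 mGal
Free-air anomaly = 980178.02 − 980237.92 + (34.44) = -25.46 mGal
Bouguer slab correction = 0.04193 × 1.76 × 111.6 = 8.24 mGal
Simple Bouguer anomaly = -25.46 − (8.24) = -33.70 mGal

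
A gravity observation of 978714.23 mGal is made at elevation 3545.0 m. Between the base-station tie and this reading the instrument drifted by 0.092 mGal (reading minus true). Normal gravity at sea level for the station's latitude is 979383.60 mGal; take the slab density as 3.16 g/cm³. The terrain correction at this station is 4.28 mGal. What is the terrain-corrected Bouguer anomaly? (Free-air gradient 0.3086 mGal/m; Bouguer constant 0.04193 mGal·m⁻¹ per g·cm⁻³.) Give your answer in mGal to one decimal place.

Drift-corrected reading = 978714.23 − (0.092) = 978714.138 mGal
Free-air correction = 0.3086 × 3545.0 = 1093.99 mGal
Free-air anomaly = 978714.138 − 979383.60 + (1093.99) = 424.528 mGal
Bouguer slab correction = 0.04193 × 3.16 × 3545.0 = 469.71 mGal
Simple Bouguer anomaly = 424.528 − (469.71) = -45.182 mGal
Complete Bouguer anomaly = -45.182 + 4.28 = -40.902 mGal

-40.9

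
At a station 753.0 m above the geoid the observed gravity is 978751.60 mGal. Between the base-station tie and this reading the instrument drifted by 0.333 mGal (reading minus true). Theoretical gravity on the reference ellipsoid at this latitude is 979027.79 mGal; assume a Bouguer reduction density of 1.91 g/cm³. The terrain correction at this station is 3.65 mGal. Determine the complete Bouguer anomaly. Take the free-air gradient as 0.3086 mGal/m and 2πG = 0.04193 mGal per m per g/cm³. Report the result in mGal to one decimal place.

Drift-corrected reading = 978751.60 − (0.333) = 978751.267 mGal
Free-air correction = 0.3086 × 753.0 = 232.38 mGal
Free-air anomaly = 978751.267 − 979027.79 + (232.38) = -44.143 mGal
Bouguer slab correction = 0.04193 × 1.91 × 753.0 = 60.30 mGal
Simple Bouguer anomaly = -44.143 − (60.30) = -104.443 mGal
Complete Bouguer anomaly = -104.443 + 3.65 = -100.793 mGal

-100.8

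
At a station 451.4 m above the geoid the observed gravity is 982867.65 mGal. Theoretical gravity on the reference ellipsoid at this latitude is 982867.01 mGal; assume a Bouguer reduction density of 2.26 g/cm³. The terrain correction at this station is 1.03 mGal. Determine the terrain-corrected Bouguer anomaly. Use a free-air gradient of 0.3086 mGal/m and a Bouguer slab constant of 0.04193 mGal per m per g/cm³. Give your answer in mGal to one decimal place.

Free-air correction = 0.3086 × 451.4 = 139.30 mGal
Free-air anomaly = 982867.65 − 982867.01 + (139.30) = 139.94 mGal
Bouguer slab correction = 0.04193 × 2.26 × 451.4 = 42.78 mGal
Simple Bouguer anomaly = 139.94 − (42.78) = 97.16 mGal
Complete Bouguer anomaly = 97.16 + 1.03 = 98.19 mGal

98.2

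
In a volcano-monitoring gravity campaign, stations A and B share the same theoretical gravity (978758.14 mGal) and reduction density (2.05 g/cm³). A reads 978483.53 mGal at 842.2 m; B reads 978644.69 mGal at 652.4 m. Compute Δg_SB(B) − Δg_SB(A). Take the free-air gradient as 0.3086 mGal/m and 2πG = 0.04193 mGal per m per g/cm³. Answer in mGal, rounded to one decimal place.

118.9

Δg_SB(A) = 978483.53 − 978758.14 + 0.3086×842.2 − 0.04193×2.05×842.2 = -87.10 mGal
Δg_SB(B) = 978644.69 − 978758.14 + 0.3086×652.4 − 0.04193×2.05×652.4 = 31.80 mGal
Difference = 31.80 − (-87.10) = 118.90 mGal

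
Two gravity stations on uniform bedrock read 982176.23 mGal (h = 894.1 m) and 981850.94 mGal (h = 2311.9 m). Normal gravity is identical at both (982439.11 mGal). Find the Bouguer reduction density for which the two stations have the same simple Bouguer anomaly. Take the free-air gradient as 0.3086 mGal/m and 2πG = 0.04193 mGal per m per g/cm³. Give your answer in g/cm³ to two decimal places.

1.89

Δg_obs = 981850.94 − 982176.23 = -325.29 mGal over Δh = 2311.9 − 894.1 = 1417.8 m
Equal Bouguer anomalies ⇒ Δg_obs + (0.3086 − 0.04193ρ)·Δh = 0
0.3086 − 0.04193ρ = −Δg_obs/Δh = 0.22943
ρ = (0.3086 − 0.22943) / 0.04193 = 1.89 g/cm³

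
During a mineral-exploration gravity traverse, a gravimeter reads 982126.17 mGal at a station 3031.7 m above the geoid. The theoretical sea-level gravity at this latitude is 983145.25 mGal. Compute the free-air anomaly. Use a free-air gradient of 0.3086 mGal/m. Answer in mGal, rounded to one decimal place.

Free-air correction = 0.3086 × 3031.7 = 935.58 mGal
Free-air anomaly = 982126.17 − 983145.25 + (935.58) = -83.50 mGal

-83.5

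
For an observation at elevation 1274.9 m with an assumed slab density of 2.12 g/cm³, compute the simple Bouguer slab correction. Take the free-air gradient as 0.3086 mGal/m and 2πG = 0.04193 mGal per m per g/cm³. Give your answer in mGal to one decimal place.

Bouguer slab correction = 0.04193 × 2.12 × 1274.9 = 113.3 mGal

113.3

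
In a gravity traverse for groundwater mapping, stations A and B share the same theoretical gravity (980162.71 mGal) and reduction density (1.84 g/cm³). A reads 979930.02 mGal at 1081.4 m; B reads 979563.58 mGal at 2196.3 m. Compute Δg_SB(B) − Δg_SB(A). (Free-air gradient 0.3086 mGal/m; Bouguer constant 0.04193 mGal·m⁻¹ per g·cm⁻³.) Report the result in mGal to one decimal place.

Δg_SB(A) = 979930.02 − 980162.71 + 0.3086×1081.4 − 0.04193×1.84×1081.4 = 17.60 mGal
Δg_SB(B) = 979563.58 − 980162.71 + 0.3086×2196.3 − 0.04193×1.84×2196.3 = -90.80 mGal
Difference = -90.80 − (17.60) = -108.40 mGal

-108.4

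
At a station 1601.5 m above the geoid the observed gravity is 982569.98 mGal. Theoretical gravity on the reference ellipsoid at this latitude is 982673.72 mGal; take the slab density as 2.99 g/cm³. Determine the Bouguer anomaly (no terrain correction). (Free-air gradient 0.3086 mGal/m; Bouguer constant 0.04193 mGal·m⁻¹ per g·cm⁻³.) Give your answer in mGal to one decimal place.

Free-air correction = 0.3086 × 1601.5 = 494.22 mGal
Free-air anomaly = 982569.98 − 982673.72 + (494.22) = 390.48 mGal
Bouguer slab correction = 0.04193 × 2.99 × 1601.5 = 200.78 mGal
Simple Bouguer anomaly = 390.48 − (200.78) = 189.70 mGal

189.7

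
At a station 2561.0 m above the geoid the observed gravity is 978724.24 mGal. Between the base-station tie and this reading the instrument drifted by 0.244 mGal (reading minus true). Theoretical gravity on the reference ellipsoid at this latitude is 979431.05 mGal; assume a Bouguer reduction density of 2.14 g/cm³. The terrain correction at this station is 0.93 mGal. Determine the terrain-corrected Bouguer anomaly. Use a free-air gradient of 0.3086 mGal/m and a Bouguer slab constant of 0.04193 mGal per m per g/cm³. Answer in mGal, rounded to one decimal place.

Drift-corrected reading = 978724.24 − (0.244) = 978723.996 mGal
Free-air correction = 0.3086 × 2561.0 = 790.32 mGal
Free-air anomaly = 978723.996 − 979431.05 + (790.32) = 83.266 mGal
Bouguer slab correction = 0.04193 × 2.14 × 2561.0 = 229.80 mGal
Simple Bouguer anomaly = 83.266 − (229.80) = -146.534 mGal
Complete Bouguer anomaly = -146.534 + 0.93 = -145.604 mGal

-145.6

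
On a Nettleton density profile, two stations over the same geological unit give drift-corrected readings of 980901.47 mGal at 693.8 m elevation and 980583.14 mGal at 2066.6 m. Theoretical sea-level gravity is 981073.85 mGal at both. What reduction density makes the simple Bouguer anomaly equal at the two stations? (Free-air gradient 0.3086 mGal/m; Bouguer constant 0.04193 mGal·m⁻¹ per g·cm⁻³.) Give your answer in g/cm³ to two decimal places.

Δg_obs = 980583.14 − 980901.47 = -318.33 mGal over Δh = 2066.6 − 693.8 = 1372.8 m
Equal Bouguer anomalies ⇒ Δg_obs + (0.3086 − 0.04193ρ)·Δh = 0
0.3086 − 0.04193ρ = −Δg_obs/Δh = 0.23188
ρ = (0.3086 − 0.23188) / 0.04193 = 1.83 g/cm³

1.83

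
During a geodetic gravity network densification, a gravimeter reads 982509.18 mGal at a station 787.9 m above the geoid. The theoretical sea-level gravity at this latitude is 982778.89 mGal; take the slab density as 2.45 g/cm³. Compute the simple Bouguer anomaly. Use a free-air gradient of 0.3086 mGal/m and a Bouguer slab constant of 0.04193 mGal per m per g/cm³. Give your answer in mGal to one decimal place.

Free-air correction = 0.3086 × 787.9 = 243.15 mGal
Free-air anomaly = 982509.18 − 982778.89 + (243.15) = -26.56 mGal
Bouguer slab correction = 0.04193 × 2.45 × 787.9 = 80.94 mGal
Simple Bouguer anomaly = -26.56 − (80.94) = -107.50 mGal

-107.5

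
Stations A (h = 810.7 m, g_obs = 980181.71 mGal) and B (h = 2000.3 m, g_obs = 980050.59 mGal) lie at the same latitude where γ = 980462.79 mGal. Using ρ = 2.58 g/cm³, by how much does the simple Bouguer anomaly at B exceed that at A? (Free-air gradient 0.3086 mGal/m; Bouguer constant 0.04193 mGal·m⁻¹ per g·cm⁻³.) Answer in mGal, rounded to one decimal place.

Δg_SB(A) = 980181.71 − 980462.79 + 0.3086×810.7 − 0.04193×2.58×810.7 = -118.60 mGal
Δg_SB(B) = 980050.59 − 980462.79 + 0.3086×2000.3 − 0.04193×2.58×2000.3 = -11.30 mGal
Difference = -11.30 − (-118.60) = 107.30 mGal

107.3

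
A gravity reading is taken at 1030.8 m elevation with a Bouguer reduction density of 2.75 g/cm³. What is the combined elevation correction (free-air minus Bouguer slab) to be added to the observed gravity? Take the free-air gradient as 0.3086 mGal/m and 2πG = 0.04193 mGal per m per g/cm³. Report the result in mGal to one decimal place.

Combined gradient = 0.3086 − 0.04193 × 2.75 = 0.1932925 mGal/m
Combined elevation correction = 0.1932925 × 1030.8 = 199.2 mGal

199.2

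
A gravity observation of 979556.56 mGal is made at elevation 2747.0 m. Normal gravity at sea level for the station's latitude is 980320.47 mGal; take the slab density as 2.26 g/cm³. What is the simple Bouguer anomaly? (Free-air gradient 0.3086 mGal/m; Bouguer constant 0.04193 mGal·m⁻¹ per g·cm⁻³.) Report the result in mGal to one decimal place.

-176.5

Free-air correction = 0.3086 × 2747.0 = 847.72 mGal
Free-air anomaly = 979556.56 − 980320.47 + (847.72) = 83.81 mGal
Bouguer slab correction = 0.04193 × 2.26 × 2747.0 = 260.31 mGal
Simple Bouguer anomaly = 83.81 − (260.31) = -176.50 mGal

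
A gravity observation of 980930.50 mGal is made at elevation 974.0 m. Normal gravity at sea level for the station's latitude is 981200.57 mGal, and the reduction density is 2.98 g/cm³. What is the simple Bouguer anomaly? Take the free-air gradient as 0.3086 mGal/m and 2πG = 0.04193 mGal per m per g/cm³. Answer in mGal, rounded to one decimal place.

Free-air correction = 0.3086 × 974.0 = 300.58 mGal
Free-air anomaly = 980930.50 − 981200.57 + (300.58) = 30.51 mGal
Bouguer slab correction = 0.04193 × 2.98 × 974.0 = 121.70 mGal
Simple Bouguer anomaly = 30.51 − (121.70) = -91.19 mGal

-91.2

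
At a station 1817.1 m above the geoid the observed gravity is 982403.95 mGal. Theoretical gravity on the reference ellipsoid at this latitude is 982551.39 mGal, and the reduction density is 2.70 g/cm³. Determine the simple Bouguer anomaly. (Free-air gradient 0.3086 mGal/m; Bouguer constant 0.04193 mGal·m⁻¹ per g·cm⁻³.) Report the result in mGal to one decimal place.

Free-air correction = 0.3086 × 1817.1 = 560.76 mGal
Free-air anomaly = 982403.95 − 982551.39 + (560.76) = 413.32 mGal
Bouguer slab correction = 0.04193 × 2.70 × 1817.1 = 205.72 mGal
Simple Bouguer anomaly = 413.32 − (205.72) = 207.60 mGal

207.6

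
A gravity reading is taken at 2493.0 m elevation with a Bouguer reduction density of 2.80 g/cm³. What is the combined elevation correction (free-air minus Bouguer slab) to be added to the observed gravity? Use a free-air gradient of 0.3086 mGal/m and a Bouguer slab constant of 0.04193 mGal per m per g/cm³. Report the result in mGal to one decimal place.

Combined gradient = 0.3086 − 0.04193 × 2.80 = 0.1911960 mGal/m
Combined elevation correction = 0.1911960 × 2493.0 = 476.7 mGal

476.7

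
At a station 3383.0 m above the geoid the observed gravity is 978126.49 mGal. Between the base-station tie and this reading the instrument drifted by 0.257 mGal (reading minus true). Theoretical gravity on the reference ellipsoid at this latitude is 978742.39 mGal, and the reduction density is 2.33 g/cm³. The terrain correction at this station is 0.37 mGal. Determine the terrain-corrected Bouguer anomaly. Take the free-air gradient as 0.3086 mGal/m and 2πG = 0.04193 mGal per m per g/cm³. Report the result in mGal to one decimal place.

97.7

Drift-corrected reading = 978126.49 − (0.257) = 978126.233 mGal
Free-air correction = 0.3086 × 3383.0 = 1043.99 mGal
Free-air anomaly = 978126.233 − 978742.39 + (1043.99) = 427.833 mGal
Bouguer slab correction = 0.04193 × 2.33 × 3383.0 = 330.51 mGal
Simple Bouguer anomaly = 427.833 − (330.51) = 97.323 mGal
Complete Bouguer anomaly = 97.323 + 0.37 = 97.693 mGal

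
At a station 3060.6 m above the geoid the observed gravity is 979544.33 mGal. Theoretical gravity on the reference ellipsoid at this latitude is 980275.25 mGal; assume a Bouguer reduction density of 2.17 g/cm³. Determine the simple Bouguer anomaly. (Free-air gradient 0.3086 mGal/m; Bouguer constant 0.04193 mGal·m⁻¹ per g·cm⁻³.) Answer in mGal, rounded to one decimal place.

Free-air correction = 0.3086 × 3060.6 = 944.50 mGal
Free-air anomaly = 979544.33 − 980275.25 + (944.50) = 213.58 mGal
Bouguer slab correction = 0.04193 × 2.17 × 3060.6 = 278.48 mGal
Simple Bouguer anomaly = 213.58 − (278.48) = -64.90 mGal

-64.9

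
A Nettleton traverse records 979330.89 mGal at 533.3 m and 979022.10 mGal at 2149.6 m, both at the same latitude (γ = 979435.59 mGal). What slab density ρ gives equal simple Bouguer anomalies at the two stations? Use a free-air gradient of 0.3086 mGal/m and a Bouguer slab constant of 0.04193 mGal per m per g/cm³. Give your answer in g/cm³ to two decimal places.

Δg_obs = 979022.10 − 979330.89 = -308.79 mGal over Δh = 2149.6 − 533.3 = 1616.3 m
Equal Bouguer anomalies ⇒ Δg_obs + (0.3086 − 0.04193ρ)·Δh = 0
0.3086 − 0.04193ρ = −Δg_obs/Δh = 0.19105
ρ = (0.3086 − 0.19105) / 0.04193 = 2.80 g/cm³

2.80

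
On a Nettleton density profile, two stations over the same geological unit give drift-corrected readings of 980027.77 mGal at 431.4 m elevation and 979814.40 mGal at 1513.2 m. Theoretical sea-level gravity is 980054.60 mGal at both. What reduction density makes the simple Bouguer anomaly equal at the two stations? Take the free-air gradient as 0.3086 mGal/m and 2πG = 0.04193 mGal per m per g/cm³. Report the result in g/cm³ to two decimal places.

Δg_obs = 979814.40 − 980027.77 = -213.37 mGal over Δh = 1513.2 − 431.4 = 1081.8 m
Equal Bouguer anomalies ⇒ Δg_obs + (0.3086 − 0.04193ρ)·Δh = 0
0.3086 − 0.04193ρ = −Δg_obs/Δh = 0.19724
ρ = (0.3086 − 0.19724) / 0.04193 = 2.66 g/cm³

2.66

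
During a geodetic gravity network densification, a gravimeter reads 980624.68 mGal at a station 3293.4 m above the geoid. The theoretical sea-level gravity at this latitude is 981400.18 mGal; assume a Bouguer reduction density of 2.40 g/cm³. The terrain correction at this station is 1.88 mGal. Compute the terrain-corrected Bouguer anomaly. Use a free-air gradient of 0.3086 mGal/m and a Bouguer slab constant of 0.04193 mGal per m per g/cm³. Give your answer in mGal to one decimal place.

Free-air correction = 0.3086 × 3293.4 = 1016.34 mGal
Free-air anomaly = 980624.68 − 981400.18 + (1016.34) = 240.84 mGal
Bouguer slab correction = 0.04193 × 2.40 × 3293.4 = 331.42 mGal
Simple Bouguer anomaly = 240.84 − (331.42) = -90.58 mGal
Complete Bouguer anomaly = -90.58 + 1.88 = -88.70 mGal

-88.7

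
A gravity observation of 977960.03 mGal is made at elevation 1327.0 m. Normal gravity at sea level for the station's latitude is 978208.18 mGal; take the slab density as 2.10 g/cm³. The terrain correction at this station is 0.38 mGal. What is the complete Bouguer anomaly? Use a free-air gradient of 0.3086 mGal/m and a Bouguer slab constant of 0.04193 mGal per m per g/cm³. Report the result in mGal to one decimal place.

44.9

Free-air correction = 0.3086 × 1327.0 = 409.51 mGal
Free-air anomaly = 977960.03 − 978208.18 + (409.51) = 161.36 mGal
Bouguer slab correction = 0.04193 × 2.10 × 1327.0 = 116.85 mGal
Simple Bouguer anomaly = 161.36 − (116.85) = 44.51 mGal
Complete Bouguer anomaly = 44.51 + 0.38 = 44.89 mGal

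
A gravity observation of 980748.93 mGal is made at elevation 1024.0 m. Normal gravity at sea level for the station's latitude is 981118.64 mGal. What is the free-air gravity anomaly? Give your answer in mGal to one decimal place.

Free-air correction = 0.3086 × 1024.0 = 316.01 mGal
Free-air anomaly = 980748.93 − 981118.64 + (316.01) = -53.70 mGal

-53.7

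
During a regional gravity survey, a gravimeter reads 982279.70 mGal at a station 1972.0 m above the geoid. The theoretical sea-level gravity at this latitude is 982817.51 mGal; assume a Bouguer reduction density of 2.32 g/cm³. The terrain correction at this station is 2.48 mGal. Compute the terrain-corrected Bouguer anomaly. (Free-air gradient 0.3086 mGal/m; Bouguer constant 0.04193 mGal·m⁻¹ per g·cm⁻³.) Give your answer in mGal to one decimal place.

-118.6

Free-air correction = 0.3086 × 1972.0 = 608.56 mGal
Free-air anomaly = 982279.70 − 982817.51 + (608.56) = 70.75 mGal
Bouguer slab correction = 0.04193 × 2.32 × 1972.0 = 191.83 mGal
Simple Bouguer anomaly = 70.75 − (191.83) = -121.08 mGal
Complete Bouguer anomaly = -121.08 + 2.48 = -118.60 mGal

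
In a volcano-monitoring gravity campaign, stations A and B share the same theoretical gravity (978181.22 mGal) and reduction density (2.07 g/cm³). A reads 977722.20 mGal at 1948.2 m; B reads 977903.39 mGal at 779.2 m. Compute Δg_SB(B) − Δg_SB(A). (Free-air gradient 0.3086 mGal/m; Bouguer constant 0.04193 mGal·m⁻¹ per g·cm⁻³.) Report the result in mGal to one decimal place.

-78.1

Δg_SB(A) = 977722.20 − 978181.22 + 0.3086×1948.2 − 0.04193×2.07×1948.2 = -26.90 mGal
Δg_SB(B) = 977903.39 − 978181.22 + 0.3086×779.2 − 0.04193×2.07×779.2 = -105.00 mGal
Difference = -105.00 − (-26.90) = -78.10 mGal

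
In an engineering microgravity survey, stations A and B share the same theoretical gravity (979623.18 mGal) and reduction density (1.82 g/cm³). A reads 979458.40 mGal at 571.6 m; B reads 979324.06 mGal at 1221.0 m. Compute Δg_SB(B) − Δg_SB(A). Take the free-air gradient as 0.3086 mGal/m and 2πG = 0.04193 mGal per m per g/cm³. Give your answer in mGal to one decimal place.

16.5

Δg_SB(A) = 979458.40 − 979623.18 + 0.3086×571.6 − 0.04193×1.82×571.6 = -32.00 mGal
Δg_SB(B) = 979324.06 − 979623.18 + 0.3086×1221.0 − 0.04193×1.82×1221.0 = -15.50 mGal
Difference = -15.50 − (-32.00) = 16.50 mGal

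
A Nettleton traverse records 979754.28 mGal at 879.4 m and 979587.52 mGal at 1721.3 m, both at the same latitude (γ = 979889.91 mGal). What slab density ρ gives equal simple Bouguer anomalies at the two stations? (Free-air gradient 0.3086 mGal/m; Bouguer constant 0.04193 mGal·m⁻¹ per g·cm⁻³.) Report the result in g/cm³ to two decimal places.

Δg_obs = 979587.52 − 979754.28 = -166.76 mGal over Δh = 1721.3 − 879.4 = 841.9 m
Equal Bouguer anomalies ⇒ Δg_obs + (0.3086 − 0.04193ρ)·Δh = 0
0.3086 − 0.04193ρ = −Δg_obs/Δh = 0.19808
ρ = (0.3086 − 0.19808) / 0.04193 = 2.64 g/cm³

2.64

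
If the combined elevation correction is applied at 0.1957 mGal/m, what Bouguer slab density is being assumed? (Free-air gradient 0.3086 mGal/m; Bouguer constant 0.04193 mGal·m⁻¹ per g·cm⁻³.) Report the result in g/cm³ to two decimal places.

0.1957 = 0.3086 − 0.04193 × ρ
ρ = (0.3086 − 0.1957) / 0.04193 = 2.69 g/cm³

2.69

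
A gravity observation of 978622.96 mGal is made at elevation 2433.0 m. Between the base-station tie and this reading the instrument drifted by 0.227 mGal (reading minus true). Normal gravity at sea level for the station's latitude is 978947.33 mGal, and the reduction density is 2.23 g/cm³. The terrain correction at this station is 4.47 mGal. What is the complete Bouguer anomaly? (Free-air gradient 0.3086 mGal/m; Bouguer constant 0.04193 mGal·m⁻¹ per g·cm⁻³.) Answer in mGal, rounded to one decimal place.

Drift-corrected reading = 978622.96 − (0.227) = 978622.733 mGal
Free-air correction = 0.3086 × 2433.0 = 750.82 mGal
Free-air anomaly = 978622.733 − 978947.33 + (750.82) = 426.223 mGal
Bouguer slab correction = 0.04193 × 2.23 × 2433.0 = 227.49 mGal
Simple Bouguer anomaly = 426.223 − (227.49) = 198.733 mGal
Complete Bouguer anomaly = 198.733 + 4.47 = 203.203 mGal

203.2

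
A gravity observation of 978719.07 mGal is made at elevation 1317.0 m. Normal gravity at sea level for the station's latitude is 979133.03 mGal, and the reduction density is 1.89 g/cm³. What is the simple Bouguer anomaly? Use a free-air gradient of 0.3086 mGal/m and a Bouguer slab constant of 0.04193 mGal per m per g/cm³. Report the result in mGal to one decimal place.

Free-air correction = 0.3086 × 1317.0 = 406.43 mGal
Free-air anomaly = 978719.07 − 979133.03 + (406.43) = -7.53 mGal
Bouguer slab correction = 0.04193 × 1.89 × 1317.0 = 104.37 mGal
Simple Bouguer anomaly = -7.53 − (104.37) = -111.90 mGal

-111.9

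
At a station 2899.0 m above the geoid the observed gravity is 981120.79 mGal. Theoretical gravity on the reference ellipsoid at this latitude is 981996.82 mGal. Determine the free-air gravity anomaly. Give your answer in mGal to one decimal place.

18.6

Free-air correction = 0.3086 × 2899.0 = 894.63 mGal
Free-air anomaly = 981120.79 − 981996.82 + (894.63) = 18.60 mGal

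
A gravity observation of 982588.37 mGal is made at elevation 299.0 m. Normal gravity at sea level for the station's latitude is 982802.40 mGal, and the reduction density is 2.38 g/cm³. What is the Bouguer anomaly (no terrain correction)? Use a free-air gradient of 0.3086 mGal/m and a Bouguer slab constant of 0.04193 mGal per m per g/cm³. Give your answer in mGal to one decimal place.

Free-air correction = 0.3086 × 299.0 = 92.27 mGal
Free-air anomaly = 982588.37 − 982802.40 + (92.27) = -121.76 mGal
Bouguer slab correction = 0.04193 × 2.38 × 299.0 = 29.84 mGal
Simple Bouguer anomaly = -121.76 − (29.84) = -151.60 mGal

-151.6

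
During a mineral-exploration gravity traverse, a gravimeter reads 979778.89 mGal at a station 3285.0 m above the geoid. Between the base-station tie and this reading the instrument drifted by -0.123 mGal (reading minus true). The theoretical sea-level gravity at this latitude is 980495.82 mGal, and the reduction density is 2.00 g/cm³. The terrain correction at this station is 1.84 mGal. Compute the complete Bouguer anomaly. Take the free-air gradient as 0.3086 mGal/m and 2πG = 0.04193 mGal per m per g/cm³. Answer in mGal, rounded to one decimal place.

23.3

Drift-corrected reading = 979778.89 − (-0.123) = 979779.013 mGal
Free-air correction = 0.3086 × 3285.0 = 1013.75 mGal
Free-air anomaly = 979779.013 − 980495.82 + (1013.75) = 296.943 mGal
Bouguer slab correction = 0.04193 × 2.00 × 3285.0 = 275.48 mGal
Simple Bouguer anomaly = 296.943 − (275.48) = 21.463 mGal
Complete Bouguer anomaly = 21.463 + 1.84 = 23.303 mGal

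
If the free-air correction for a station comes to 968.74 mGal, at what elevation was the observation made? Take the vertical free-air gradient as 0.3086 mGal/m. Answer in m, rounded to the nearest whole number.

h = 968.74 / 0.3086 = 3139.14 m

3139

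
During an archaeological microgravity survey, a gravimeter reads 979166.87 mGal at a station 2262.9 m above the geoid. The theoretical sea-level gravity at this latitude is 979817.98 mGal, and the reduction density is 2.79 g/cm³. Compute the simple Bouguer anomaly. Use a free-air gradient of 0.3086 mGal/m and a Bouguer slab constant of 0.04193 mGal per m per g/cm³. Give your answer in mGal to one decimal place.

-217.5

Free-air correction = 0.3086 × 2262.9 = 698.33 mGal
Free-air anomaly = 979166.87 − 979817.98 + (698.33) = 47.22 mGal
Bouguer slab correction = 0.04193 × 2.79 × 2262.9 = 264.72 mGal
Simple Bouguer anomaly = 47.22 − (264.72) = -217.50 mGal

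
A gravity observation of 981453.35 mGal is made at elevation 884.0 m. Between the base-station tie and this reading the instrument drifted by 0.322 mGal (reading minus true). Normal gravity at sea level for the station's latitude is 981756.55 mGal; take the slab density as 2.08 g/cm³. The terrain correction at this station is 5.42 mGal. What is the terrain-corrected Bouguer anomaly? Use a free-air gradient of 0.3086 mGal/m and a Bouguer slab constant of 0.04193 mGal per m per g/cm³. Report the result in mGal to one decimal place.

Drift-corrected reading = 981453.35 − (0.322) = 981453.028 mGal
Free-air correction = 0.3086 × 884.0 = 272.80 mGal
Free-air anomaly = 981453.028 − 981756.55 + (272.80) = -30.722 mGal
Bouguer slab correction = 0.04193 × 2.08 × 884.0 = 77.10 mGal
Simple Bouguer anomaly = -30.722 − (77.10) = -107.822 mGal
Complete Bouguer anomaly = -107.822 + 5.42 = -102.402 mGal

-102.4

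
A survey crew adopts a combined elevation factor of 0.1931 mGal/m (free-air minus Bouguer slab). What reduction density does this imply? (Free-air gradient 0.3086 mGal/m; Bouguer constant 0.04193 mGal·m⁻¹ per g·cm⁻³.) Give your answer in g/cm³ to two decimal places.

2.75

0.1931 = 0.3086 − 0.04193 × ρ
ρ = (0.3086 − 0.1931) / 0.04193 = 2.75 g/cm³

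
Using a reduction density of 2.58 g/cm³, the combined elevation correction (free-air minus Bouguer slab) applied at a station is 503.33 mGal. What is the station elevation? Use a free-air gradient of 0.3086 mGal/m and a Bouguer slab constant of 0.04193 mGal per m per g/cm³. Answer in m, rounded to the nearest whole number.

Combined gradient = 0.3086 − 0.04193 × 2.58 = 0.2004206 mGal/m
h = 503.33 / 0.2004206 = 2511.37 m

2511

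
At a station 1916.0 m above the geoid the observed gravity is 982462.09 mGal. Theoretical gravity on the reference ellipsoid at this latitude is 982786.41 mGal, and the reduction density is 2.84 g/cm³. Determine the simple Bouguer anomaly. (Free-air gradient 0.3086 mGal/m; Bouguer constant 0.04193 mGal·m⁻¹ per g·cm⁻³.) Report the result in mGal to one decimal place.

Free-air correction = 0.3086 × 1916.0 = 591.28 mGal
Free-air anomaly = 982462.09 − 982786.41 + (591.28) = 266.96 mGal
Bouguer slab correction = 0.04193 × 2.84 × 1916.0 = 228.16 mGal
Simple Bouguer anomaly = 266.96 − (228.16) = 38.80 mGal

38.8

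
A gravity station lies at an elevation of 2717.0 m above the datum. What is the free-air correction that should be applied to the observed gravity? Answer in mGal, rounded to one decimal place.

838.5

Free-air correction = 0.3086 × 2717.0 = 838.5 mGal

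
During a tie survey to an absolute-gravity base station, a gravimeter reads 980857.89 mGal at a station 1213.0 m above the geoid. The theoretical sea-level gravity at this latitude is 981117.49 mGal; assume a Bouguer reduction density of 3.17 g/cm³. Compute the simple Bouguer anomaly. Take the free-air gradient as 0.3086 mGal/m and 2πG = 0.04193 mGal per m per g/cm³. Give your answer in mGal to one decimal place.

-46.5

Free-air correction = 0.3086 × 1213.0 = 374.33 mGal
Free-air anomaly = 980857.89 − 981117.49 + (374.33) = 114.73 mGal
Bouguer slab correction = 0.04193 × 3.17 × 1213.0 = 161.23 mGal
Simple Bouguer anomaly = 114.73 − (161.23) = -46.50 mGal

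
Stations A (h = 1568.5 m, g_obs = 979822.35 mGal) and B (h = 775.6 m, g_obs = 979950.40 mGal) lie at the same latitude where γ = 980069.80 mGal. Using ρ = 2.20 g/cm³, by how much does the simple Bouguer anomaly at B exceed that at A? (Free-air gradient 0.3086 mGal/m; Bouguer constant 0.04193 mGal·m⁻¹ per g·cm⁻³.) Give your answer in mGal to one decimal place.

Δg_SB(A) = 979822.35 − 980069.80 + 0.3086×1568.5 − 0.04193×2.20×1568.5 = 91.90 mGal
Δg_SB(B) = 979950.40 − 980069.80 + 0.3086×775.6 − 0.04193×2.20×775.6 = 48.40 mGal
Difference = 48.40 − (91.90) = -43.50 mGal

-43.5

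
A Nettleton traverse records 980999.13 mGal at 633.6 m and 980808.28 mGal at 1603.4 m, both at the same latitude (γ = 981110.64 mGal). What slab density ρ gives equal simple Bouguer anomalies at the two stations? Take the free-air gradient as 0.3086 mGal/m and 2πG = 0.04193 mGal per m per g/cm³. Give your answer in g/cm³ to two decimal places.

2.67

Δg_obs = 980808.28 − 980999.13 = -190.85 mGal over Δh = 1603.4 − 633.6 = 969.8 m
Equal Bouguer anomalies ⇒ Δg_obs + (0.3086 − 0.04193ρ)·Δh = 0
0.3086 − 0.04193ρ = −Δg_obs/Δh = 0.19679
ρ = (0.3086 − 0.19679) / 0.04193 = 2.67 g/cm³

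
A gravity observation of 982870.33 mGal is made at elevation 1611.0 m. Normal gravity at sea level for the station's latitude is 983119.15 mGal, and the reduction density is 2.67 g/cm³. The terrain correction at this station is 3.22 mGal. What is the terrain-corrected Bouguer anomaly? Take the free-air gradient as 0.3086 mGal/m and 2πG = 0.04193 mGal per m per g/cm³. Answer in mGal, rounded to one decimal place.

Free-air correction = 0.3086 × 1611.0 = 497.15 mGal
Free-air anomaly = 982870.33 − 983119.15 + (497.15) = 248.33 mGal
Bouguer slab correction = 0.04193 × 2.67 × 1611.0 = 180.36 mGal
Simple Bouguer anomaly = 248.33 − (180.36) = 67.97 mGal
Complete Bouguer anomaly = 67.97 + 3.22 = 71.19 mGal

71.2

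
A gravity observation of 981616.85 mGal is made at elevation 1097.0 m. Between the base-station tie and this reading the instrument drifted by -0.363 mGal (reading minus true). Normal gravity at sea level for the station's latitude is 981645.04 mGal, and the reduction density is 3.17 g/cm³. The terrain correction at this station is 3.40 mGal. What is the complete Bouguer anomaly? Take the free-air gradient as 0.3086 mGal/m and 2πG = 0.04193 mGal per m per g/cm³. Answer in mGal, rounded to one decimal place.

Drift-corrected reading = 981616.85 − (-0.363) = 981617.213 mGal
Free-air correction = 0.3086 × 1097.0 = 338.53 mGal
Free-air anomaly = 981617.213 − 981645.04 + (338.53) = 310.703 mGal
Bouguer slab correction = 0.04193 × 3.17 × 1097.0 = 145.81 mGal
Simple Bouguer anomaly = 310.703 − (145.81) = 164.893 mGal
Complete Bouguer anomaly = 164.893 + 3.40 = 168.293 mGal

168.3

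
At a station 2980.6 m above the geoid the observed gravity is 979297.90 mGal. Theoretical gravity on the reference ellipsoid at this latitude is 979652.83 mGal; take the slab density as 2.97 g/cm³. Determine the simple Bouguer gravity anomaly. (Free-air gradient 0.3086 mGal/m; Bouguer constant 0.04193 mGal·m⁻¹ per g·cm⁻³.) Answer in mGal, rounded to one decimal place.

193.7

Free-air correction = 0.3086 × 2980.6 = 919.81 mGal
Free-air anomaly = 979297.90 − 979652.83 + (919.81) = 564.88 mGal
Bouguer slab correction = 0.04193 × 2.97 × 2980.6 = 371.18 mGal
Simple Bouguer anomaly = 564.88 − (371.18) = 193.70 mGal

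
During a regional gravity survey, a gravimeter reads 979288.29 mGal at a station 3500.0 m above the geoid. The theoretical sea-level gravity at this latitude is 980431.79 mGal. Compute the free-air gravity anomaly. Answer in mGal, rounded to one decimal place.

Free-air correction = 0.3086 × 3500.0 = 1080.10 mGal
Free-air anomaly = 979288.29 − 980431.79 + (1080.10) = -63.40 mGal

-63.4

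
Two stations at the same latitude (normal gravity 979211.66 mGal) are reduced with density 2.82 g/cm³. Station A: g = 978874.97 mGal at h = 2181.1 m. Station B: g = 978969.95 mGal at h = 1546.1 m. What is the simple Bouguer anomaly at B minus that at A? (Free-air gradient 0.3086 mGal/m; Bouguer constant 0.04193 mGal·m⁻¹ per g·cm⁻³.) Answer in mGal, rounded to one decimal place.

-25.9

Δg_SB(A) = 978874.97 − 979211.66 + 0.3086×2181.1 − 0.04193×2.82×2181.1 = 78.50 mGal
Δg_SB(B) = 978969.95 − 979211.66 + 0.3086×1546.1 − 0.04193×2.82×1546.1 = 52.60 mGal
Difference = 52.60 − (78.50) = -25.90 mGal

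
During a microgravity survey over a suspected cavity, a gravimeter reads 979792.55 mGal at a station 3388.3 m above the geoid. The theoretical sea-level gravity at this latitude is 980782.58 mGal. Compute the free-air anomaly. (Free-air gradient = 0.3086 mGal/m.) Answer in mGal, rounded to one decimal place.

Free-air correction = 0.3086 × 3388.3 = 1045.63 mGal
Free-air anomaly = 979792.55 − 980782.58 + (1045.63) = 55.60 mGal

55.6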